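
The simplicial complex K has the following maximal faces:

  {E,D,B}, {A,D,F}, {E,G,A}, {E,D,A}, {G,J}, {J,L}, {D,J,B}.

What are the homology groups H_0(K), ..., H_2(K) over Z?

H_0 ≅ Z,  H_1 ≅ Z,  H_2 = 0.

Fix the vertex order A < B < D < E < F < G < J < L and write every simplex with vertices in increasing order. Then dim K = 2 and the simplices of K are:

  0-simplices (8): A, B, D, E, F, G, J, L
  1-simplices (13): AD, AE, AF, AG, BD, BE, BJ, DE, DF, DJ, EG, GJ, JL
  2-simplices (5): ADE, ADF, AEG, BDE, BDJ

so the chain groups are C_0 ≅ Z^8, C_1 ≅ Z^13, C_2 ≅ Z^5.

Boundary ∂_1: C_1 → C_0 maps an edge to its endpoints' difference, ∂[p,q] = q − p. For instance
  ∂BE = E − B.
The 8×13 boundary matrix has rank 7 and Smith normal form diag(1,1,1,1,1,1,1).

Boundary ∂_2: C_2 → C_1 maps a triangle to the signed sum of its edges. For instance
  ∂BDE = DE − BE + BD,
  ∂BDJ = DJ − BJ + BD.
The resulting 13×5 matrix has rank 5, and its Smith normal form has invariant factors (1,1,1,1,1).

Reading off H_k = ker ∂_k / im ∂_{k+1}:

  H_0: rank C_0 − rank ∂_1 = 8 − 7 = 1, and the invariant factors of ∂_1 are all 1, so H_0 = Z.
  H_1: rank ker ∂_1 − rank ∂_2 = (13 − 7) − 5 = 1, and the invariant factors of ∂_2 are all 1, so H_1 = Z.
  H_2: rank ker ∂_2 − rank ∂_3 = (5 − 5) − 0 = 0, and there is no ∂_3, so H_2 = 0.

As a check, the Euler characteristic is 8 − 13 + 5 = 0, which agrees with 1 − 1 + 0 = 0.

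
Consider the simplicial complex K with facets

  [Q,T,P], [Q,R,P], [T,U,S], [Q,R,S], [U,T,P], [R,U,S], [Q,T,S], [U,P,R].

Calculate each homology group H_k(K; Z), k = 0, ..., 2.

H_0 = Z,  H_1 = 0,  H_2 = Z.

Take the total order P < Q < R < S < T < U on the vertex set. Then K (dimension 2) consists of the simplices:

  0-simplices (6): P, Q, R, S, T, U
  1-simplices (12): PQ, PR, PT, PU, QR, QS, QT, RS, RU, ST, SU, TU
  2-simplices (8): PQR, PQT, PRU, PTU, QRS, QST, RSU, STU

giving chain groups C_0 ≅ Z^6, C_1 ≅ Z^12, C_2 ≅ Z^8.

∂_1: C_1 → C_0 is given by ∂[p,q] = [q] − [p]. For instance
  ∂PT = T − P.
The resulting 6×12 matrix has rank 5, and its Smith normal form has invariant factors (1,1,1,1,1).

The boundary map ∂_2: C_2 → C_1 sends each 2-simplex [p,q,r] to [q,r] − [p,r] + [p,q]. For instance
  ∂PTU = TU − PU + PT,
  ∂RSU = SU − RU + RS.
As a 12×8 matrix over Z this has rank 7, with invariant factors (1,1,1,1,1,1,1).

Computing H_k = (kernel of ∂_k) / (image of ∂_{k+1}):

  H_0: rank C_0 − rank ∂_1 = 6 − 5 = 1, and the invariant factors of ∂_1 are all 1, so H_0 ≅ Z.
  H_1: rank ker ∂_1 − rank ∂_2 = (12 − 5) − 7 = 0, and the invariant factors of ∂_2 are all 1, so H_1 ≅ 0.
  H_2: rank ker ∂_2 − rank ∂_3 = (8 − 7) − 0 = 1, and there is no ∂_3, so H_2 ≅ Z.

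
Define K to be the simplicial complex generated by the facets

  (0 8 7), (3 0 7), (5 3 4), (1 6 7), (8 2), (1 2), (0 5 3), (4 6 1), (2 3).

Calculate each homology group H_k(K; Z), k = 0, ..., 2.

H_0 ≅ Z,  H_1 ≅ Z^3,  H_2 = 0.

Order the vertices as 0 < 1 < 2 < 3 < 4 < 5 < 6 < 7 < 8. Listing each simplex with vertices in this order, K has dimension 2 with simplices:

  0-simplices (9): [0], [1], [2], [3], [4], [5], [6], [7], [8]
  1-simplices (17): [0,3], [0,5], [0,7], [0,8], [1,2], [1,4], [1,6], [1,7], [2,3], [2,8], [3,4], [3,5], [3,7], [4,5], [4,6], [6,7], [7,8]
  2-simplices (6): [0,3,5], [0,3,7], [0,7,8], [1,4,6], [1,6,7], [3,4,5]

Hence C_0 ≅ Z^9, C_1 ≅ Z^17, C_2 ≅ Z^6.

∂_1: C_1 → C_0 is given by ∂[p,q] = [q] − [p].
This gives a 9×17 integer matrix of rank 8; reducing to Smith normal form yields diagonal entries (1,1,1,1,1,1,1,1).

Boundary ∂_2: C_2 → C_1 acts by ∂[p,q,r] = [q,r] − [p,r] + [p,q]. For instance
  ∂[0,3,7] = [3,7] − [0,7] + [0,3],
  ∂[0,7,8] = [7,8] − [0,8] + [0,7].
The resulting 17×6 matrix has rank 6, and its Smith normal form has invariant factors (1,1,1,1,1,1).

Computing H_k = (kernel of ∂_k) / (image of ∂_{k+1}):

  H_0: rank C_0 − rank ∂_1 = 9 − 8 = 1, and the invariant factors of ∂_1 are all 1, so H_0 ≅ Z.
  H_1: rank ker ∂_1 − rank ∂_2 = (17 − 8) − 6 = 3, and the invariant factors of ∂_2 are all 1, so H_1 ≅ Z^3.
  H_2: rank ker ∂_2 − rank ∂_3 = (6 − 6) − 0 = 0, and there is no ∂_3, so H_2 ≅ 0.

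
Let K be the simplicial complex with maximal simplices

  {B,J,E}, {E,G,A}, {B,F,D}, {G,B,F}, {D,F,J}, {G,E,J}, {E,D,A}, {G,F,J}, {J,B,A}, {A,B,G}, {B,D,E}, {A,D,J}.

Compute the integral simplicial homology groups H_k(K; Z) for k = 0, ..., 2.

H_0 = Z,  H_1 = Z/2,  H_2 = 0.

Take the total order A < B < D < E < F < G < J on the vertex set. Then K (dimension 2) consists of the simplices:

  0-simplices (7): A, B, D, E, F, G, J
  1-simplices (18): AB, AD, AE, AG, AJ, BD, BE, BF, BG, BJ, DE, DF, DJ, EG, EJ, FG, FJ, GJ
  2-simplices (12): ABG, ABJ, ADE, ADJ, AEG, BDE, BDF, BEJ, BFG, DFJ, EGJ, FGJ

giving chain groups C_0 ≅ Z^7, C_1 ≅ Z^18, C_2 ≅ Z^12.

Boundary ∂_1: C_1 → C_0 is given by ∂[p,q] = [q] − [p]. For instance
  ∂DF = F − D.
As a 7×18 matrix over Z this has rank 6, with invariant factors (1,1,1,1,1,1).

∂_2: C_2 → C_1 maps a triangle to the signed sum of its edges. For instance
  ∂DFJ = FJ − DJ + DF,
  ∂BEJ = EJ − BJ + BE.
The resulting 18×12 matrix has rank 12, and its Smith normal form has invariant factors (1,1,1,1,1,1,1,1,1,1,1,2).

Reading off H_k = ker ∂_k / im ∂_{k+1}:

  H_0: rank C_0 − rank ∂_1 = 7 − 6 = 1, and the invariant factors of ∂_1 are all 1, so H_0 = Z.
  H_1: rank ker ∂_1 − rank ∂_2 = (18 − 6) − 12 = 0, and ∂_2 has invariant factor 2 > 1, so H_1 = Z/2.
  H_2: rank ker ∂_2 − rank ∂_3 = (12 − 12) − 0 = 0, and there is no ∂_3, so H_2 = 0.

As a check, the Euler characteristic is 7 − 18 + 12 = 1, which agrees with 1 − 0 + 0 = 1.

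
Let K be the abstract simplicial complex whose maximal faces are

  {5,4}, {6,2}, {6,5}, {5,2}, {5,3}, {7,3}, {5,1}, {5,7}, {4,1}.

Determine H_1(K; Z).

Order the vertices as 1 < 2 < 3 < 4 < 5 < 6 < 7. Listing each simplex with vertices in this order, K has dimension 1 with simplices:

  0-simplices (7): [1], [2], [3], [4], [5], [6], [7]
  1-simplices (9): [1,4], [1,5], [2,5], [2,6], [3,5], [3,7], [4,5], [5,6], [5,7]

Hence C_0 ≅ Z^7, C_1 ≅ Z^9.

Boundary ∂_1: C_1 → C_0 sends each edge [p,q] (with p < q) to q − p.
The resulting 7×9 matrix has rank 6, and its Smith normal form has invariant factors (1,1,1,1,1,1).

Now H_k = ker ∂_k / im ∂_{k+1}, so:

  H_1: rank ker ∂_1 − rank ∂_2 = (9 − 6) − 0 = 3, and there is no ∂_2, so H_1 = Z^3.

(K is a triangulation of a wedge of 3 circles.)

H_1 ≅ Z^3.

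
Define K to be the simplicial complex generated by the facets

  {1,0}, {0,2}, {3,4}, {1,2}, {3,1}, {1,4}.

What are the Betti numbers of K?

b_0 = 1, b_1 = 2.

We work with the vertex ordering 0 < 1 < 2 < 3 < 4. The simplices of K, each written with vertices in increasing order, are:

  0-simplices (5): [0], [1], [2], [3], [4]
  1-simplices (6): [0,1], [0,2], [1,2], [1,3], [1,4], [3,4]

Hence C_0 ≅ Z^5, C_1 ≅ Z^6.

Boundary ∂_1: C_1 → C_0 is given by ∂[p,q] = [q] − [p]. For instance
  ∂[1,2] = [2] − [1].
As a 5×6 matrix over Z this has rank 4, with invariant factors (1,1,1,1).

Now H_k = ker ∂_k / im ∂_{k+1}, so:

  H_0: rank C_0 − rank ∂_1 = 5 − 4 = 1, and the invariant factors of ∂_1 are all 1, so H_0 = Z.
  H_1: rank ker ∂_1 − rank ∂_2 = (6 − 4) − 0 = 2, and there is no ∂_2, so H_1 = Z^2.

As a check, the Euler characteristic is 5 − 6 = -1, which agrees with 1 − 2 = -1.

Hence the Betti numbers are b_0 = 1, b_1 = 2.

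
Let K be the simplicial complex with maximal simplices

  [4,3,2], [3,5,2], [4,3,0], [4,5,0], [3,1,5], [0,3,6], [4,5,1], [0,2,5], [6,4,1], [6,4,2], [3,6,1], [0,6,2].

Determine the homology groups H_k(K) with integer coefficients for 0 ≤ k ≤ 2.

K has 7 vertices, 18 edges, 12 triangles.
rank ∂_0 = 0, rank ∂_1 = 6 ⇒ b_0 = 7 − 0 − 6 = 1; all invariant factors of ∂_1 are 1 so no torsion. So H_0 = Z.
rank ∂_1 = 6, rank ∂_2 = 12 ⇒ b_1 = 18 − 6 − 12 = 0; ∂_2 has invariant factor(s) [2] giving torsion. So H_1 = Z/2.
rank ∂_2 = 12, rank ∂_3 = 0 ⇒ b_2 = 12 − 12 − 0 = 0. So H_2 = 0.

H_0 = Z,  H_1 = Z/2,  H_2 = 0.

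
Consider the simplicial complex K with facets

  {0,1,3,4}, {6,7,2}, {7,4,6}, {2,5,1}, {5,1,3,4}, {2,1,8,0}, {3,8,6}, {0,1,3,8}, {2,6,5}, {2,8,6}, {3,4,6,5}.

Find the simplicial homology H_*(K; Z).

H_0 = Z,  H_1 = 0,  H_2 = Z,  H_3 = 0.

We work with the vertex ordering 0 < 1 < 2 < 3 < 4 < 5 < 6 < 7 < 8. The simplices of K, each written with vertices in increasing order, are:

  0-simplices (9): [0], [1], [2], [3], [4], [5], [6], [7], [8]
  1-simplices (24): (24 of them)
  2-simplices (22): (22 of them)
  3-simplices (5): [0,1,2,8], [0,1,3,4], [0,1,3,8], [1,3,4,5], [3,4,5,6]

Hence C_0 ≅ Z^9, C_1 ≅ Z^24, C_2 ≅ Z^22, C_3 ≅ Z^5.

∂_1: C_1 → C_0 is given by ∂[p,q] = [q] − [p]. For instance
  ∂[3,8] = [8] − [3].
This gives a 9×24 integer matrix of rank 8; reducing to Smith normal form yields diagonal entries (1,1,1,1,1,1,1,1).

∂_2: C_2 → C_1 acts by ∂[p,q,r] = [q,r] − [p,r] + [p,q]. For instance
  ∂[3,6,8] = [6,8] − [3,8] + [3,6],
  ∂[4,6,7] = [6,7] − [4,7] + [4,6].
The 24×22 boundary matrix has rank 16 and Smith normal form diag(1,1,1,1,1,1,1,1,1,1,1,1,1,1,1,1).

The boundary map ∂_3: C_3 → C_2 sends each 3-simplex σ to the alternating sum Σ_i (−1)^i (σ with its i-th vertex removed). For instance
  ∂[0,1,3,8] = [1,3,8] − [0,3,8] + [0,1,8] − [0,1,3],
  ∂[1,3,4,5] = [3,4,5] − [1,4,5] + [1,3,5] − [1,3,4].
The 22×5 boundary matrix has rank 5 and Smith normal form diag(1,1,1,1,1).

Reading off H_k = ker ∂_k / im ∂_{k+1}:

  H_0: rank C_0 − rank ∂_1 = 9 − 8 = 1, and the invariant factors of ∂_1 are all 1, so H_0 = Z.
  H_1: rank ker ∂_1 − rank ∂_2 = (24 − 8) − 16 = 0, and the invariant factors of ∂_2 are all 1, so H_1 = 0.
  H_2: rank ker ∂_2 − rank ∂_3 = (22 − 16) − 5 = 1, and the invariant factors of ∂_3 are all 1, so H_2 = Z.
  H_3: rank ker ∂_3 − rank ∂_4 = (5 − 5) − 0 = 0, and there is no ∂_4, so H_3 = 0.

As a check, the Euler characteristic is 9 − 24 + 22 − 5 = 2, which agrees with 1 − 0 + 1 − 0 = 2.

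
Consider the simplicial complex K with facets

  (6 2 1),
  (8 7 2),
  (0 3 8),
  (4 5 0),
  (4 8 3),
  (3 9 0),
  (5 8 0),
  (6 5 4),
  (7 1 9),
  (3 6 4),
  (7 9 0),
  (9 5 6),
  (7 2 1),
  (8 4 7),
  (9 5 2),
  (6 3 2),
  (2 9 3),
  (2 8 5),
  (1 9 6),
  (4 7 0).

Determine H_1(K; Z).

We work with the vertex ordering 0 < 1 < 2 < 3 < 4 < 5 < 6 < 7 < 8 < 9. The simplices of K, each written with vertices in increasing order, are:

  0-simplices (10): [0], [1], [2], [3], [4], [5], [6], [7], [8], [9]
  1-simplices (30): (30 of them)
  2-simplices (20): (20 of them)

giving chain groups C_0 ≅ Z^10, C_1 ≅ Z^30, C_2 ≅ Z^20.

Boundary ∂_1: C_1 → C_0 sends each edge [p,q] (with p < q) to q − p.
The 10×30 boundary matrix has rank 9 and Smith normal form diag(1,1,1,1,1,1,1,1,1).

∂_2: C_2 → C_1 maps a triangle to the signed sum of its edges. For instance
  ∂[0,4,7] = [4,7] − [0,7] + [0,4],
  ∂[0,5,8] = [5,8] − [0,8] + [0,5].
The resulting 30×20 matrix has rank 20, and its Smith normal form has invariant factors (1,1,1,1,1,1,1,1,1,1,1,1,1,1,1,1,1,1,1,2).

Computing H_k = (kernel of ∂_k) / (image of ∂_{k+1}):

  H_1: rank ker ∂_1 − rank ∂_2 = (30 − 9) − 20 = 1, and ∂_2 has invariant factor 2 > 1, so H_1 = Z ⊕ Z/2.

H_1 = Z ⊕ Z/2.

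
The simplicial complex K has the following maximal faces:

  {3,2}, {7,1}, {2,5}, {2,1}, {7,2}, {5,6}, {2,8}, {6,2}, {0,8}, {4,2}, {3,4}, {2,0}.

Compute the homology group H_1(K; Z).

H_1 = Z^4.

Fix the vertex order 0 < 1 < 2 < 3 < 4 < 5 < 6 < 7 < 8 and write every simplex with vertices in increasing order. Then dim K = 1 and the simplices of K are:

  0-simplices (9): [0], [1], [2], [3], [4], [5], [6], [7], [8]
  1-simplices (12): [0,2], [0,8], [1,2], [1,7], [2,3], [2,4], [2,5], [2,6], [2,7], [2,8], [3,4], [5,6]

so the chain groups are C_0 ≅ Z^9, C_1 ≅ Z^12.

The boundary map ∂_1: C_1 → C_0 maps an edge to its endpoints' difference, ∂[p,q] = q − p.
As a 9×12 matrix over Z this has rank 8, with invariant factors (1,1,1,1,1,1,1,1).

From H_k ≅ ker(∂_k) / im(∂_{k+1}) we obtain:

  H_1: rank ker ∂_1 − rank ∂_2 = (12 − 8) − 0 = 4, and there is no ∂_2, so H_1 ≅ Z^4.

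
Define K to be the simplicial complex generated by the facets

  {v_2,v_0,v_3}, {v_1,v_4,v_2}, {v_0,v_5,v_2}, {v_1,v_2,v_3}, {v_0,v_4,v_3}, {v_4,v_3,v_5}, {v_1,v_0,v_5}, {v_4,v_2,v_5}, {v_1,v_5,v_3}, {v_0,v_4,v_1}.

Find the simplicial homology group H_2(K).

H_2 ≅ 0.

We work with the vertex ordering v_0 < v_1 < v_2 < v_3 < v_4 < v_5. The simplices of K, each written with vertices in increasing order, are:

  0-simplices (6): [v_0], [v_1], [v_2], [v_3], [v_4], [v_5]
  1-simplices (15): (15 of them)
  2-simplices (10): [v_0,v_1,v_4], [v_0,v_1,v_5], [v_0,v_2,v_3], [v_0,v_2,v_5], [v_0,v_3,v_4], [v_1,v_2,v_3], [v_1,v_2,v_4], [v_1,v_3,v_5], [v_2,v_4,v_5], [v_3,v_4,v_5]

giving chain groups C_0 ≅ Z^6, C_1 ≅ Z^15, C_2 ≅ Z^10.

Boundary ∂_1: C_1 → C_0 is given by ∂[p,q] = [q] − [p].
This gives a 6×15 integer matrix of rank 5; reducing to Smith normal form yields diagonal entries (1,1,1,1,1).

The boundary map ∂_2: C_2 → C_1 sends each 2-simplex [p,q,r] to [q,r] − [p,r] + [p,q]. For instance
  ∂[v_0,v_1,v_4] = [v_1,v_4] − [v_0,v_4] + [v_0,v_1],
  ∂[v_0,v_2,v_3] = [v_2,v_3] − [v_0,v_3] + [v_0,v_2].
This gives a 15×10 integer matrix of rank 10; reducing to Smith normal form yields diagonal entries (1,1,1,1,1,1,1,1,1,2).

Reading off H_k = ker ∂_k / im ∂_{k+1}:

  H_2: rank ker ∂_2 − rank ∂_3 = (10 − 10) − 0 = 0, and there is no ∂_3, so H_2 ≅ 0.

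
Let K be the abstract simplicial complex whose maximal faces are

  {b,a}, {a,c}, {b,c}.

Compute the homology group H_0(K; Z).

H_0 ≅ Z.

Take the total order a < b < c on the vertex set. Then K (dimension 1) consists of the simplices:

  0-simplices (3): a, b, c
  1-simplices (3): ab, ac, bc

so the chain groups are C_0 ≅ Z^3, C_1 ≅ Z^3.

∂_1: C_1 → C_0 sends each edge [p,q] (with p < q) to q − p. For instance
  ∂ac = c − a.
As a 3×3 matrix over Z this has rank 2, with invariant factors (1,1).

Now H_k = ker ∂_k / im ∂_{k+1}, so:

  H_0: rank C_0 − rank ∂_1 = 3 − 2 = 1, and the invariant factors of ∂_1 are all 1, so H_0 = Z.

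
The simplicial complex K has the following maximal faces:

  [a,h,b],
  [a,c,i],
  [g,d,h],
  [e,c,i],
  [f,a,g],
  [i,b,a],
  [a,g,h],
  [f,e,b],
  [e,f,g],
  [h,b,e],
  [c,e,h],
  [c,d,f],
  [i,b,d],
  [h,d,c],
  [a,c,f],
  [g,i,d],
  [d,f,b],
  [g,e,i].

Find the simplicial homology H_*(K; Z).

H_0 = Z,  H_1 = Z^2,  H_2 = Z.

We work with the vertex ordering a < b < c < d < e < f < g < h < i. The simplices of K, each written with vertices in increasing order, are:

  0-simplices (9): a, b, c, d, e, f, g, h, i
  1-simplices (27): ab, ac, af, ag, ah, ai, bd, be, bf, bh, bi, cd, ce, cf, ch, ci, df, dg, dh, di, ef, eg, eh, ei, fg, gh, gi
  2-simplices (18): abh, abi, acf, aci, afg, agh, bdf, bdi, bef, beh, cdf, cdh, ceh, cei, dgh, dgi, efg, egi

giving chain groups C_0 ≅ Z^9, C_1 ≅ Z^27, C_2 ≅ Z^18.

∂_1: C_1 → C_0 sends each edge [p,q] (with p < q) to q − p.
As a 9×27 matrix over Z this has rank 8, with invariant factors (1,1,1,1,1,1,1,1).

Boundary ∂_2: C_2 → C_1 acts by ∂[p,q,r] = [q,r] − [p,r] + [p,q]. For instance
  ∂agh = gh − ah + ag,
  ∂cdf = df − cf + cd.
The resulting 27×18 matrix has rank 17, and its Smith normal form has invariant factors (1,1,1,1,1,1,1,1,1,1,1,1,1,1,1,1,1).

Now H_k = ker ∂_k / im ∂_{k+1}, so:

  H_0: rank C_0 − rank ∂_1 = 9 − 8 = 1, and the invariant factors of ∂_1 are all 1, so H_0 = Z.
  H_1: rank ker ∂_1 − rank ∂_2 = (27 − 8) − 17 = 2, and the invariant factors of ∂_2 are all 1, so H_1 = Z^2.
  H_2: rank ker ∂_2 − rank ∂_3 = (18 − 17) − 0 = 1, and there is no ∂_3, so H_2 = Z.

(K is a triangulation of the torus T^2.)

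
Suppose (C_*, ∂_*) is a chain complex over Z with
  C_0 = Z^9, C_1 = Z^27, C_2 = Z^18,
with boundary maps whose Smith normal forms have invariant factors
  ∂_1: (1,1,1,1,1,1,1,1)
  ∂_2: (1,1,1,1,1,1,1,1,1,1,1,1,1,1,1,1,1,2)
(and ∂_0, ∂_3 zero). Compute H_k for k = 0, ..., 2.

H_0: b_0 = 9 − 0 − 8 = 1; torsion from ∂_1 factors > 1: none. So H_0 = Z.
H_1: b_1 = 27 − 8 − 18 = 1; torsion from ∂_2 factors > 1: [2]. So H_1 = Z × Z/2.
H_2: b_2 = 18 − 18 − 0 = 0; torsion from ∂_3 factors > 1: none. So H_2 = 0.

H_0 = Z,  H_1 = Z × Z/2,  H_2 = 0.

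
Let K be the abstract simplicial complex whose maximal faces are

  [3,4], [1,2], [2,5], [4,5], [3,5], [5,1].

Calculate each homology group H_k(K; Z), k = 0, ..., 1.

H_0 = Z,  H_1 = Z^2.

Order the vertices as 1 < 2 < 3 < 4 < 5. Listing each simplex with vertices in this order, K has dimension 1 with simplices:

  0-simplices (5): [1], [2], [3], [4], [5]
  1-simplices (6): [1,2], [1,5], [2,5], [3,4], [3,5], [4,5]

giving chain groups C_0 ≅ Z^5, C_1 ≅ Z^6.

Boundary ∂_1: C_1 → C_0 sends each edge [p,q] (with p < q) to q − p.
The resulting 5×6 matrix has rank 4, and its Smith normal form has invariant factors (1,1,1,1).

From H_k ≅ ker(∂_k) / im(∂_{k+1}) we obtain:

  H_0: rank C_0 − rank ∂_1 = 5 − 4 = 1, and the invariant factors of ∂_1 are all 1, so H_0 = Z.
  H_1: rank ker ∂_1 − rank ∂_2 = (6 − 4) − 0 = 2, and there is no ∂_2, so H_1 = Z^2.

As a check, the Euler characteristic is 5 − 6 = -1, which agrees with 1 − 2 = -1.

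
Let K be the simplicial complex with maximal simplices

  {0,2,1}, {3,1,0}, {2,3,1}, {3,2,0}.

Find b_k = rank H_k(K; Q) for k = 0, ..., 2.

b_0 = 1, b_1 = 0, b_2 = 1.

K has 4 vertices, 6 edges, 4 triangles.
rank ∂_0 = 0, rank ∂_1 = 3 ⇒ b_0 = 4 − 0 − 3 = 1; all invariant factors of ∂_1 are 1 so no torsion. So H_0 ≅ Z.
rank ∂_1 = 3, rank ∂_2 = 3 ⇒ b_1 = 6 − 3 − 3 = 0; all invariant factors of ∂_2 are 1 so no torsion. So H_1 ≅ 0.
rank ∂_2 = 3, rank ∂_3 = 0 ⇒ b_2 = 4 − 3 − 0 = 1. So H_2 ≅ Z.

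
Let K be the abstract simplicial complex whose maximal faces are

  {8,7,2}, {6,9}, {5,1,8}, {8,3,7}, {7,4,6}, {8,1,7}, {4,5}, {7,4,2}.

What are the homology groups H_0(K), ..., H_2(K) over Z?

Take the total order 1 < 2 < 3 < 4 < 5 < 6 < 7 < 8 < 9 on the vertex set. Then K (dimension 2) consists of the simplices:

  0-simplices (9): [1], [2], [3], [4], [5], [6], [7], [8], [9]
  1-simplices (15): [1,5], [1,7], [1,8], [2,4], [2,7], [2,8], [3,7], [3,8], [4,5], [4,6], [4,7], [5,8], [6,7], [6,9], [7,8]
  2-simplices (6): [1,5,8], [1,7,8], [2,4,7], [2,7,8], [3,7,8], [4,6,7]

so the chain groups are C_0 ≅ Z^9, C_1 ≅ Z^15, C_2 ≅ Z^6.

The boundary map ∂_1: C_1 → C_0 sends each edge [p,q] (with p < q) to q − p.
The resulting 9×15 matrix has rank 8, and its Smith normal form has invariant factors (1,1,1,1,1,1,1,1).

The boundary map ∂_2: C_2 → C_1 sends each 2-simplex [p,q,r] to [q,r] − [p,r] + [p,q]. For instance
  ∂[3,7,8] = [7,8] − [3,8] + [3,7],
  ∂[1,5,8] = [5,8] − [1,8] + [1,5].
The 15×6 boundary matrix has rank 6 and Smith normal form diag(1,1,1,1,1,1).

From H_k ≅ ker(∂_k) / im(∂_{k+1}) we obtain:

  H_0: rank C_0 − rank ∂_1 = 9 − 8 = 1, and the invariant factors of ∂_1 are all 1, so H_0 = Z.
  H_1: rank ker ∂_1 − rank ∂_2 = (15 − 8) − 6 = 1, and the invariant factors of ∂_2 are all 1, so H_1 = Z.
  H_2: rank ker ∂_2 − rank ∂_3 = (6 − 6) − 0 = 0, and there is no ∂_3, so H_2 = 0.

H_0 ≅ Z,  H_1 ≅ Z,  H_2 = 0.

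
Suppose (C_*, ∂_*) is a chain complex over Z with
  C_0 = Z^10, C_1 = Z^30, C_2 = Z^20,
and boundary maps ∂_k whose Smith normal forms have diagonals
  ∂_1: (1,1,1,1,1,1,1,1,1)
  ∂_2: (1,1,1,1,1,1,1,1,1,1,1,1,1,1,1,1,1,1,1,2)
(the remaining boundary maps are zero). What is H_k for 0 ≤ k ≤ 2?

H_0 ≅ Z,  H_1 ≅ Z ⊕ Z_2,  H_2 = 0.

H_0: b_0 = 10 − 0 − 9 = 1; torsion from ∂_1 factors > 1: none. So H_0 ≅ Z.
H_1: b_1 = 30 − 9 − 20 = 1; torsion from ∂_2 factors > 1: [2]. So H_1 ≅ Z ⊕ Z_2.
H_2: b_2 = 20 − 20 − 0 = 0; torsion from ∂_3 factors > 1: none. So H_2 ≅ 0.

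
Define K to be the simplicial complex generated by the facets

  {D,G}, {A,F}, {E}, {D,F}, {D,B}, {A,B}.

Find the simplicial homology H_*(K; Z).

Fix the vertex order A < B < D < E < F < G and write every simplex with vertices in increasing order. Then dim K = 1 and the simplices of K are:

  0-simplices (6): A, B, D, E, F, G
  1-simplices (5): AB, AF, BD, DF, DG

giving chain groups C_0 ≅ Z^6, C_1 ≅ Z^5.

The boundary map ∂_1: C_1 → C_0 sends each edge [p,q] (with p < q) to q − p. For instance
  ∂AB = B − A.
The 6×5 boundary matrix has rank 4 and Smith normal form diag(1,1,1,1).

Computing H_k = (kernel of ∂_k) / (image of ∂_{k+1}):

  H_0: rank C_0 − rank ∂_1 = 6 − 4 = 2, and the invariant factors of ∂_1 are all 1, so H_0 = Z^2.
  H_1: rank ker ∂_1 − rank ∂_2 = (5 − 4) − 0 = 1, and there is no ∂_2, so H_1 = Z.

H_0 ≅ Z^2,  H_1 ≅ Z.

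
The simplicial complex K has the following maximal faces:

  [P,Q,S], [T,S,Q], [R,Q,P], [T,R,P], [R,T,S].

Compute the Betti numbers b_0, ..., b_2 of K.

We work with the vertex ordering P < Q < R < S < T. The simplices of K, each written with vertices in increasing order, are:

  0-simplices (5): P, Q, R, S, T
  1-simplices (10): PQ, PR, PS, PT, QR, QS, QT, RS, RT, ST
  2-simplices (5): PQR, PQS, PRT, QST, RST

Hence C_0 ≅ Z^5, C_1 ≅ Z^10, C_2 ≅ Z^5.

Boundary ∂_1: C_1 → C_0 sends each edge [p,q] (with p < q) to q − p.
As a 5×10 matrix over Z this has rank 4, with invariant factors (1,1,1,1).

∂_2: C_2 → C_1 sends each 2-simplex [p,q,r] to [q,r] − [p,r] + [p,q]. For instance
  ∂RST = ST − RT + RS,
  ∂PQR = QR − PR + PQ.
This gives a 10×5 integer matrix of rank 5; reducing to Smith normal form yields diagonal entries (1,1,1,1,1).

Computing H_k = (kernel of ∂_k) / (image of ∂_{k+1}):

  H_0: rank C_0 − rank ∂_1 = 5 − 4 = 1, and the invariant factors of ∂_1 are all 1, so H_0 = Z.
  H_1: rank ker ∂_1 − rank ∂_2 = (10 − 4) − 5 = 1, and the invariant factors of ∂_2 are all 1, so H_1 = Z.
  H_2: rank ker ∂_2 − rank ∂_3 = (5 − 5) − 0 = 0, and there is no ∂_3, so H_2 = 0.

Hence the Betti numbers are b_0 = 1, b_1 = 1, b_2 = 0.

b_0 = 1, b_1 = 1, b_2 = 0.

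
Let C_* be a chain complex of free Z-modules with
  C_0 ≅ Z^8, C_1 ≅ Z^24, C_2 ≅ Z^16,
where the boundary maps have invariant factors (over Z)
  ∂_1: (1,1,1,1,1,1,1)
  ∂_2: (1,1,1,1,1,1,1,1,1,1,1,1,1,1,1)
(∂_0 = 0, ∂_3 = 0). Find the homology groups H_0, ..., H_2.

H_0 ≅ Z,  H_1 ≅ Z^2,  H_2 ≅ Z.

H_0: b_0 = 8 − 0 − 7 = 1; torsion from ∂_1 factors > 1: none. So H_0 ≅ Z.
H_1: b_1 = 24 − 7 − 15 = 2; torsion from ∂_2 factors > 1: none. So H_1 ≅ Z^2.
H_2: b_2 = 16 − 15 − 0 = 1; torsion from ∂_3 factors > 1: none. So H_2 ≅ Z.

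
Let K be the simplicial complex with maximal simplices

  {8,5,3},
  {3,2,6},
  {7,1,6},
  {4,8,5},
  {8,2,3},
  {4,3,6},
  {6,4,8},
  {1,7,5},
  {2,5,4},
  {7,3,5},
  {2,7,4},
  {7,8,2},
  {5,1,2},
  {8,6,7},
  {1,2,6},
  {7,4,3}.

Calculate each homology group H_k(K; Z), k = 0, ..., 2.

H_0 = Z,  H_1 = Z^2,  H_2 = Z.

Fix the vertex order 1 < 2 < 3 < 4 < 5 < 6 < 7 < 8 and write every simplex with vertices in increasing order. Then dim K = 2 and the simplices of K are:

  0-simplices (8): [1], [2], [3], [4], [5], [6], [7], [8]
  1-simplices (24): (24 of them)
  2-simplices (16): [1,2,5], [1,2,6], [1,5,7], [1,6,7], [2,3,6], [2,3,8], [2,4,5], [2,4,7], [2,7,8], [3,4,6], [3,4,7], [3,5,7], [3,5,8], [4,5,8], [4,6,8], [6,7,8]

giving chain groups C_0 ≅ Z^8, C_1 ≅ Z^24, C_2 ≅ Z^16.

∂_1: C_1 → C_0 is given by ∂[p,q] = [q] − [p].
The 8×24 boundary matrix has rank 7 and Smith normal form diag(1,1,1,1,1,1,1).

∂_2: C_2 → C_1 maps a triangle to the signed sum of its edges. For instance
  ∂[6,7,8] = [7,8] − [6,8] + [6,7],
  ∂[3,4,7] = [4,7] − [3,7] + [3,4].
The 24×16 boundary matrix has rank 15 and Smith normal form diag(1,1,1,1,1,1,1,1,1,1,1,1,1,1,1).

From H_k ≅ ker(∂_k) / im(∂_{k+1}) we obtain:

  H_0: rank C_0 − rank ∂_1 = 8 − 7 = 1, and the invariant factors of ∂_1 are all 1, so H_0 = Z.
  H_1: rank ker ∂_1 − rank ∂_2 = (24 − 7) − 15 = 2, and the invariant factors of ∂_2 are all 1, so H_1 = Z^2.
  H_2: rank ker ∂_2 − rank ∂_3 = (16 − 15) − 0 = 1, and there is no ∂_3, so H_2 = Z.

As a check, the Euler characteristic is 8 − 24 + 16 = 0, which agrees with 1 − 2 + 1 = 0.
(K is a triangulation of the torus T^2.)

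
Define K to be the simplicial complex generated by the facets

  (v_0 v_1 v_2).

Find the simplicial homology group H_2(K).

Take the total order v_0 < v_1 < v_2 on the vertex set. Then K (dimension 2) consists of the simplices:

  0-simplices (3): [v_0], [v_1], [v_2]
  1-simplices (3): [v_0,v_1], [v_0,v_2], [v_1,v_2]
  2-simplices (1): [v_0,v_1,v_2]

giving chain groups C_0 ≅ Z^3, C_1 ≅ Z^3, C_2 ≅ Z^1.

∂_1: C_1 → C_0 sends each edge [p,q] (with p < q) to q − p. For instance
  ∂[v_1,v_2] = [v_2] − [v_1].
As a 3×3 matrix over Z this has rank 2, with invariant factors (1,1).

Boundary ∂_2: C_2 → C_1 acts by ∂[p,q,r] = [q,r] − [p,r] + [p,q]. For instance
  ∂[v_0,v_1,v_2] = [v_1,v_2] − [v_0,v_2] + [v_0,v_1].
The resulting 3×1 matrix has rank 1, and its Smith normal form has invariant factors (1).

From H_k ≅ ker(∂_k) / im(∂_{k+1}) we obtain:

  H_2: rank ker ∂_2 − rank ∂_3 = (1 − 1) − 0 = 0, and there is no ∂_3, so H_2 = 0.

H_2 = 0.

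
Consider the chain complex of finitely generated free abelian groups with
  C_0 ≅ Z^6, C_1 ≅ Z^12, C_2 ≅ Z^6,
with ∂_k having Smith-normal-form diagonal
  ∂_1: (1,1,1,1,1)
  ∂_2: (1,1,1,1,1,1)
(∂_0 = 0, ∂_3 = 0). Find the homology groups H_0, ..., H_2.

H_0: b_0 = 6 − 0 − 5 = 1; torsion from ∂_1 factors > 1: none. So H_0 = Z.
H_1: b_1 = 12 − 5 − 6 = 1; torsion from ∂_2 factors > 1: none. So H_1 = Z.
H_2: b_2 = 6 − 6 − 0 = 0; torsion from ∂_3 factors > 1: none. So H_2 = 0.

H_0 = Z,  H_1 = Z,  H_2 = 0.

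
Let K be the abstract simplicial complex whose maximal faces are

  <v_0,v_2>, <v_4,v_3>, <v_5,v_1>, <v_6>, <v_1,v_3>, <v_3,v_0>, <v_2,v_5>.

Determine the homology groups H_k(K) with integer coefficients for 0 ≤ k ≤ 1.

Fix the vertex order v_0 < v_1 < v_2 < v_3 < v_4 < v_5 < v_6 and write every simplex with vertices in increasing order. Then dim K = 1 and the simplices of K are:

  0-simplices (7): [v_0], [v_1], [v_2], [v_3], [v_4], [v_5], [v_6]
  1-simplices (6): [v_0,v_2], [v_0,v_3], [v_1,v_3], [v_1,v_5], [v_2,v_5], [v_3,v_4]

giving chain groups C_0 ≅ Z^7, C_1 ≅ Z^6.

∂_1: C_1 → C_0 maps an edge to its endpoints' difference, ∂[p,q] = q − p. For instance
  ∂[v_2,v_5] = [v_5] − [v_2].
The resulting 7×6 matrix has rank 5, and its Smith normal form has invariant factors (1,1,1,1,1).

Reading off H_k = ker ∂_k / im ∂_{k+1}:

  H_0: rank C_0 − rank ∂_1 = 7 − 5 = 2, and the invariant factors of ∂_1 are all 1, so H_0 ≅ Z^2.
  H_1: rank ker ∂_1 − rank ∂_2 = (6 − 5) − 0 = 1, and there is no ∂_2, so H_1 ≅ Z.

As a check, the Euler characteristic is 7 − 6 = 1, which agrees with 2 − 1 = 1.

H_0 ≅ Z^2,  H_1 ≅ Z.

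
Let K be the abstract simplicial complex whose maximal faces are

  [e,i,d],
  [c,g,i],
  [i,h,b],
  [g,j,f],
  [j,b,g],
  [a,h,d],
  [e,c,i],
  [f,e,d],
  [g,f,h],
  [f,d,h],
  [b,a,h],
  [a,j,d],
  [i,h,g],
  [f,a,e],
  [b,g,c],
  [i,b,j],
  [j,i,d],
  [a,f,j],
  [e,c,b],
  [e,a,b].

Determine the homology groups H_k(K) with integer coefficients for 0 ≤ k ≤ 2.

H_0 ≅ Z,  H_1 ≅ Z ⊕ Z_2,  H_2 = 0.

We work with the vertex ordering a < b < c < d < e < f < g < h < i < j. The simplices of K, each written with vertices in increasing order, are:

  0-simplices (10): a, b, c, d, e, f, g, h, i, j
  1-simplices (30): ab, ad, ae, af, ah, aj, bc, be, bg, bh, bi, bj, ce, cg, ci, de, df, dh, di, dj, ef, ei, fg, fh, fj, gh, gi, gj, hi, ij
  2-simplices (20): abe, abh, adh, adj, aef, afj, bce, bcg, bgj, bhi, bij, cei, cgi, def, dei, dfh, dij, fgh, fgj, ghi

Hence C_0 ≅ Z^10, C_1 ≅ Z^30, C_2 ≅ Z^20.

∂_1: C_1 → C_0 maps an edge to its endpoints' difference, ∂[p,q] = q − p.
This gives a 10×30 integer matrix of rank 9; reducing to Smith normal form yields diagonal entries (1,1,1,1,1,1,1,1,1).

Boundary ∂_2: C_2 → C_1 acts by ∂[p,q,r] = [q,r] − [p,r] + [p,q]. For instance
  ∂cgi = gi − ci + cg,
  ∂fgj = gj − fj + fg.
The 30×20 boundary matrix has rank 20 and Smith normal form diag(1,1,1,1,1,1,1,1,1,1,1,1,1,1,1,1,1,1,1,2).

Computing H_k = (kernel of ∂_k) / (image of ∂_{k+1}):

  H_0: rank C_0 − rank ∂_1 = 10 − 9 = 1, and the invariant factors of ∂_1 are all 1, so H_0 = Z.
  H_1: rank ker ∂_1 − rank ∂_2 = (30 − 9) − 20 = 1, and ∂_2 has invariant factor 2 > 1, so H_1 = Z ⊕ Z_2.
  H_2: rank ker ∂_2 − rank ∂_3 = (20 − 20) − 0 = 0, and there is no ∂_3, so H_2 = 0.

As a check, the Euler characteristic is 10 − 30 + 20 = 0, which agrees with 1 − 1 + 0 = 0.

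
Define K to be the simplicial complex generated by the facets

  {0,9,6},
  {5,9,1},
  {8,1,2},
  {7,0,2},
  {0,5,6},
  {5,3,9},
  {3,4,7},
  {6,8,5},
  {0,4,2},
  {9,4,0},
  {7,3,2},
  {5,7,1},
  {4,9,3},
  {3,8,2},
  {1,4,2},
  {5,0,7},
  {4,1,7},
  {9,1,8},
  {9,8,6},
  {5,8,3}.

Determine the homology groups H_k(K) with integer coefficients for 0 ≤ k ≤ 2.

H_0 ≅ Z,  H_1 ≅ Z ⊕ Z/2,  H_2 = 0.

Order the vertices as 0 < 1 < 2 < 3 < 4 < 5 < 6 < 7 < 8 < 9. Listing each simplex with vertices in this order, K has dimension 2 with simplices:

  0-simplices (10): [0], [1], [2], [3], [4], [5], [6], [7], [8], [9]
  1-simplices (30): (30 of them)
  2-simplices (20): (20 of them)

so the chain groups are C_0 ≅ Z^10, C_1 ≅ Z^30, C_2 ≅ Z^20.

The boundary map ∂_1: C_1 → C_0 is given by ∂[p,q] = [q] − [p].
The 10×30 boundary matrix has rank 9 and Smith normal form diag(1,1,1,1,1,1,1,1,1).

The boundary map ∂_2: C_2 → C_1 maps a triangle to the signed sum of its edges. For instance
  ∂[1,5,9] = [5,9] − [1,9] + [1,5],
  ∂[3,5,9] = [5,9] − [3,9] + [3,5].
As a 30×20 matrix over Z this has rank 20, with invariant factors (1,1,1,1,1,1,1,1,1,1,1,1,1,1,1,1,1,1,1,2).

Now H_k = ker ∂_k / im ∂_{k+1}, so:

  H_0: rank C_0 − rank ∂_1 = 10 − 9 = 1, and the invariant factors of ∂_1 are all 1, so H_0 = Z.
  H_1: rank ker ∂_1 − rank ∂_2 = (30 − 9) − 20 = 1, and ∂_2 has invariant factor 2 > 1, so H_1 = Z ⊕ Z/2.
  H_2: rank ker ∂_2 − rank ∂_3 = (20 − 20) − 0 = 0, and there is no ∂_3, so H_2 = 0.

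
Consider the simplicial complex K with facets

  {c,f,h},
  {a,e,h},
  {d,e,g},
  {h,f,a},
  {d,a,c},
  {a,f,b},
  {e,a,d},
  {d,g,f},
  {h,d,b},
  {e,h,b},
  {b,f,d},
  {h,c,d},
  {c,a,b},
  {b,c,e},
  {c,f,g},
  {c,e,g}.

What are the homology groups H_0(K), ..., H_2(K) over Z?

Fix the vertex order a < b < c < d < e < f < g < h and write every simplex with vertices in increasing order. Then dim K = 2 and the simplices of K are:

  0-simplices (8): a, b, c, d, e, f, g, h
  1-simplices (24): ab, ac, ad, ae, af, ah, bc, bd, be, bf, bh, cd, ce, cf, cg, ch, de, df, dg, dh, eg, eh, fg, fh
  2-simplices (16): abc, abf, acd, ade, aeh, afh, bce, bdf, bdh, beh, cdh, ceg, cfg, cfh, deg, dfg

so the chain groups are C_0 ≅ Z^8, C_1 ≅ Z^24, C_2 ≅ Z^16.

Boundary ∂_1: C_1 → C_0 sends each edge [p,q] (with p < q) to q − p. For instance
  ∂dh = h − d.
This gives a 8×24 integer matrix of rank 7; reducing to Smith normal form yields diagonal entries (1,1,1,1,1,1,1).

∂_2: C_2 → C_1 acts by ∂[p,q,r] = [q,r] − [p,r] + [p,q]. For instance
  ∂cdh = dh − ch + cd,
  ∂deg = eg − dg + de.
The resulting 24×16 matrix has rank 15, and its Smith normal form has invariant factors (1,1,1,1,1,1,1,1,1,1,1,1,1,1,1).

Reading off H_k = ker ∂_k / im ∂_{k+1}:

  H_0: rank C_0 − rank ∂_1 = 8 − 7 = 1, and the invariant factors of ∂_1 are all 1, so H_0 ≅ Z.
  H_1: rank ker ∂_1 − rank ∂_2 = (24 − 7) − 15 = 2, and the invariant factors of ∂_2 are all 1, so H_1 ≅ Z^2.
  H_2: rank ker ∂_2 − rank ∂_3 = (16 − 15) − 0 = 1, and there is no ∂_3, so H_2 ≅ Z.

As a check, the Euler characteristic is 8 − 24 + 16 = 0, which agrees with 1 − 2 + 1 = 0.
(K is a triangulation of the torus T^2.)

H_0 ≅ Z,  H_1 ≅ Z^2,  H_2 ≅ Z.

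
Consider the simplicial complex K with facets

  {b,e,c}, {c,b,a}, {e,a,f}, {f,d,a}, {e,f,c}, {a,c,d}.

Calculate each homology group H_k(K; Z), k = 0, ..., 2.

H_0 ≅ Z,  H_1 ≅ Z,  H_2 = 0.

We work with the vertex ordering a < b < c < d < e < f. The simplices of K, each written with vertices in increasing order, are:

  0-simplices (6): a, b, c, d, e, f
  1-simplices (12): ab, ac, ad, ae, af, bc, be, cd, ce, cf, df, ef
  2-simplices (6): abc, acd, adf, aef, bce, cef

Hence C_0 ≅ Z^6, C_1 ≅ Z^12, C_2 ≅ Z^6.

The boundary map ∂_1: C_1 → C_0 maps an edge to its endpoints' difference, ∂[p,q] = q − p.
This gives a 6×12 integer matrix of rank 5; reducing to Smith normal form yields diagonal entries (1,1,1,1,1).

The boundary map ∂_2: C_2 → C_1 sends each 2-simplex [p,q,r] to [q,r] − [p,r] + [p,q]. For instance
  ∂cef = ef − cf + ce,
  ∂abc = bc − ac + ab.
The resulting 12×6 matrix has rank 6, and its Smith normal form has invariant factors (1,1,1,1,1,1).

Reading off H_k = ker ∂_k / im ∂_{k+1}:

  H_0: rank C_0 − rank ∂_1 = 6 − 5 = 1, and the invariant factors of ∂_1 are all 1, so H_0 = Z.
  H_1: rank ker ∂_1 − rank ∂_2 = (12 − 5) − 6 = 1, and the invariant factors of ∂_2 are all 1, so H_1 = Z.
  H_2: rank ker ∂_2 − rank ∂_3 = (6 − 6) − 0 = 0, and there is no ∂_3, so H_2 = 0.

(K is a triangulation of the cylinder S^1 x I.)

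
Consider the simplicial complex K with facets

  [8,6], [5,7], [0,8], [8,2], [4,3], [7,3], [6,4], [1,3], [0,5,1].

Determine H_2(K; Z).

Order the vertices as 0 < 1 < 2 < 3 < 4 < 5 < 6 < 7 < 8. Listing each simplex with vertices in this order, K has dimension 2 with simplices:

  0-simplices (9): [0], [1], [2], [3], [4], [5], [6], [7], [8]
  1-simplices (11): [0,1], [0,5], [0,8], [1,3], [1,5], [2,8], [3,4], [3,7], [4,6], [5,7], [6,8]
  2-simplices (1): [0,1,5]

Hence C_0 ≅ Z^9, C_1 ≅ Z^11, C_2 ≅ Z^1.

∂_1: C_1 → C_0 sends each edge [p,q] (with p < q) to q − p. For instance
  ∂[3,4] = [4] − [3].
The 9×11 boundary matrix has rank 8 and Smith normal form diag(1,1,1,1,1,1,1,1).

The boundary map ∂_2: C_2 → C_1 maps a triangle to the signed sum of its edges. For instance
  ∂[0,1,5] = [1,5] − [0,5] + [0,1].
This gives a 11×1 integer matrix of rank 1; reducing to Smith normal form yields diagonal entries (1).

Reading off H_k = ker ∂_k / im ∂_{k+1}:

  H_2: rank ker ∂_2 − rank ∂_3 = (1 − 1) − 0 = 0, and there is no ∂_3, so H_2 = 0.

H_2 ≅ 0.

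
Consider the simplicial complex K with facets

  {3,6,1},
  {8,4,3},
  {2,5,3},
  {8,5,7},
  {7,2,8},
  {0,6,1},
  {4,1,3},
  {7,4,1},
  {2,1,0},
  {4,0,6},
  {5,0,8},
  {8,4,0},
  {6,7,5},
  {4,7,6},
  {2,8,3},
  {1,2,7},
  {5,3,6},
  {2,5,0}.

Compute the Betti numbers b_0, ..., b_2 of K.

Take the total order 0 < 1 < 2 < 3 < 4 < 5 < 6 < 7 < 8 on the vertex set. Then K (dimension 2) consists of the simplices:

  0-simplices (9): [0], [1], [2], [3], [4], [5], [6], [7], [8]
  1-simplices (27): (27 of them)
  2-simplices (18): [0,1,2], [0,1,6], [0,2,5], [0,4,6], [0,4,8], [0,5,8], [1,2,7], [1,3,4], [1,3,6], [1,4,7], [2,3,5], [2,3,8], [2,7,8], [3,4,8], [3,5,6], [4,6,7], [5,6,7], [5,7,8]

so the chain groups are C_0 ≅ Z^9, C_1 ≅ Z^27, C_2 ≅ Z^18.

The boundary map ∂_1: C_1 → C_0 sends each edge [p,q] (with p < q) to q − p.
This gives a 9×27 integer matrix of rank 8; reducing to Smith normal form yields diagonal entries (1,1,1,1,1,1,1,1).

The boundary map ∂_2: C_2 → C_1 acts by ∂[p,q,r] = [q,r] − [p,r] + [p,q]. For instance
  ∂[1,2,7] = [2,7] − [1,7] + [1,2],
  ∂[5,7,8] = [7,8] − [5,8] + [5,7].
The resulting 27×18 matrix has rank 18, and its Smith normal form has invariant factors (1,1,1,1,1,1,1,1,1,1,1,1,1,1,1,1,1,2).

From H_k ≅ ker(∂_k) / im(∂_{k+1}) we obtain:

  H_0: rank C_0 − rank ∂_1 = 9 − 8 = 1, and the invariant factors of ∂_1 are all 1, so H_0 = Z.
  H_1: rank ker ∂_1 − rank ∂_2 = (27 − 8) − 18 = 1, and ∂_2 has invariant factor 2 > 1, so H_1 = Z ⊕ Z_2.
  H_2: rank ker ∂_2 − rank ∂_3 = (18 − 18) − 0 = 0, and there is no ∂_3, so H_2 = 0.

As a check, the Euler characteristic is 9 − 27 + 18 = 0, which agrees with 1 − 1 + 0 = 0.
(K is a triangulation of the Klein bottle.)

Hence the Betti numbers are b_0 = 1, b_1 = 1, b_2 = 0.

b_0 = 1, b_1 = 1, b_2 = 0.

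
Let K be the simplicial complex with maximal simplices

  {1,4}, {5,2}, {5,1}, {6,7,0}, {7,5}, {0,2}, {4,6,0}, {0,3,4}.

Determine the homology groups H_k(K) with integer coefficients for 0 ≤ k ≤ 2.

K has 8 vertices, 12 edges, 3 triangles.
rank ∂_0 = 0, rank ∂_1 = 7 ⇒ b_0 = 8 − 0 − 7 = 1; all invariant factors of ∂_1 are 1 so no torsion. So H_0 = Z.
rank ∂_1 = 7, rank ∂_2 = 3 ⇒ b_1 = 12 − 7 − 3 = 2; all invariant factors of ∂_2 are 1 so no torsion. So H_1 = Z^2.
rank ∂_2 = 3, rank ∂_3 = 0 ⇒ b_2 = 3 − 3 − 0 = 0. So H_2 = 0.

H_0 ≅ Z,  H_1 ≅ Z^2,  H_2 = 0.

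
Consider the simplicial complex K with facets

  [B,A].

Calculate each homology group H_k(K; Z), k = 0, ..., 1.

H_0 = Z,  H_1 = 0.

We work with the vertex ordering A < B. The simplices of K, each written with vertices in increasing order, are:

  0-simplices (2): A, B
  1-simplices (1): AB

giving chain groups C_0 ≅ Z^2, C_1 ≅ Z^1.

The boundary map ∂_1: C_1 → C_0 maps an edge to its endpoints' difference, ∂[p,q] = q − p. For instance
  ∂AB = B − A.
The 2×1 boundary matrix has rank 1 and Smith normal form diag(1).

From H_k ≅ ker(∂_k) / im(∂_{k+1}) we obtain:

  H_0: rank C_0 − rank ∂_1 = 2 − 1 = 1, and the invariant factors of ∂_1 are all 1, so H_0 = Z.
  H_1: rank ker ∂_1 − rank ∂_2 = (1 − 1) − 0 = 0, and there is no ∂_2, so H_1 = 0.

As a check, the Euler characteristic is 2 − 1 = 1, which agrees with 1 − 0 = 1.
(K is a triangulation of the 1-simplex.)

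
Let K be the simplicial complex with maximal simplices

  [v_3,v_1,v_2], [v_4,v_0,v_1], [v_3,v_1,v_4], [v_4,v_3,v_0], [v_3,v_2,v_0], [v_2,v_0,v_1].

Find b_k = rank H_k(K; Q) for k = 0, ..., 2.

Fix the vertex order v_0 < v_1 < v_2 < v_3 < v_4 and write every simplex with vertices in increasing order. Then dim K = 2 and the simplices of K are:

  0-simplices (5): [v_0], [v_1], [v_2], [v_3], [v_4]
  1-simplices (9): [v_0,v_1], [v_0,v_2], [v_0,v_3], [v_0,v_4], [v_1,v_2], [v_1,v_3], [v_1,v_4], [v_2,v_3], [v_3,v_4]
  2-simplices (6): [v_0,v_1,v_2], [v_0,v_1,v_4], [v_0,v_2,v_3], [v_0,v_3,v_4], [v_1,v_2,v_3], [v_1,v_3,v_4]

giving chain groups C_0 ≅ Z^5, C_1 ≅ Z^9, C_2 ≅ Z^6.

Boundary ∂_1: C_1 → C_0 sends each edge [p,q] (with p < q) to q − p. For instance
  ∂[v_0,v_4] = [v_4] − [v_0].
As a 5×9 matrix over Z this has rank 4, with invariant factors (1,1,1,1).

∂_2: C_2 → C_1 acts by ∂[p,q,r] = [q,r] − [p,r] + [p,q]. For instance
  ∂[v_0,v_1,v_4] = [v_1,v_4] − [v_0,v_4] + [v_0,v_1],
  ∂[v_1,v_2,v_3] = [v_2,v_3] − [v_1,v_3] + [v_1,v_2].
The resulting 9×6 matrix has rank 5, and its Smith normal form has invariant factors (1,1,1,1,1).

Now H_k = ker ∂_k / im ∂_{k+1}, so:

  H_0: rank C_0 − rank ∂_1 = 5 − 4 = 1, and the invariant factors of ∂_1 are all 1, so H_0 = Z.
  H_1: rank ker ∂_1 − rank ∂_2 = (9 − 4) − 5 = 0, and the invariant factors of ∂_2 are all 1, so H_1 = 0.
  H_2: rank ker ∂_2 − rank ∂_3 = (6 − 5) − 0 = 1, and there is no ∂_3, so H_2 = Z.

Hence the Betti numbers are b_0 = 1, b_1 = 0, b_2 = 1.

b_0 = 1, b_1 = 0, b_2 = 1.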